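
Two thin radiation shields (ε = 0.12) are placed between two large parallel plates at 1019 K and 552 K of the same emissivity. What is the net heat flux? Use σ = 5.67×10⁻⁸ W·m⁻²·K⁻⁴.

q ≈ 1190 W/m²

Each of the 3 gaps contributes resistance (2/ε − 1) = 2/0.12 − 1 = 15.67; total = 47.00.
q = σ(T₁⁴ − T₂⁴) / 47.00 = 5.67×10⁻⁸ × 9.85×10^11 / 47.00 = 1190 W/m².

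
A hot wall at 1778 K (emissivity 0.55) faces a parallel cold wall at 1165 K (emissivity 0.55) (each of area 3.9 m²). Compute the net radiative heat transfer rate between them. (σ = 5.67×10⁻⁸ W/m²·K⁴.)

Q ≈ 6.84×10^5 W

For two large parallel gray plates, q = σ(T₁⁴ − T₂⁴) / (1/ε₁ + 1/ε₂ − 1).
1/ε₁ + 1/ε₂ − 1 = 1/0.55 + 1/0.55 − 1 = 2.636.
T₁⁴ − T₂⁴ = 9.99×10^12 − 1.84×10^12 = 8.15×10^12 K⁴.
q = 5.67×10⁻⁸ × 8.15×10^12 / 2.636 = 1.75×10^5 W/m².
Q = q·A = 1.75×10^5 × 3.9 = 6.84×10^5 W.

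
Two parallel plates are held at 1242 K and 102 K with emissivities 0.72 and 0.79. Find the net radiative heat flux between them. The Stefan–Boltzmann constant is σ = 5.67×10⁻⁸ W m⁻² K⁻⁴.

For two large parallel gray plates, q = σ(T₁⁴ − T₂⁴) / (1/ε₁ + 1/ε₂ − 1).
1/ε₁ + 1/ε₂ − 1 = 1/0.72 + 1/0.79 − 1 = 1.655.
T₁⁴ − T₂⁴ = 2.38×10^12 − 1.08×10^8 = 2.38×10^12 K⁴.
q = 5.67×10⁻⁸ × 2.38×10^12 / 1.655 = 81500 W/m².

q ≈ 81500 W/m²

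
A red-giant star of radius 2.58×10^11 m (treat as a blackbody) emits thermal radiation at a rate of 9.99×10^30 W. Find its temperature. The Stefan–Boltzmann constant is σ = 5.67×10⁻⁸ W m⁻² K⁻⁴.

A = 4πr² = 4π × (2.58×10^11)² = 8.36×10^23 m².
From P = σAT⁴, T = (P / σA)^(1/4) = (9.99×10^30 / (5.67×10⁻⁸ × 8.36×10^23))^(1/4).
T = (2.11×10^14)^(1/4) = 3810 K.

T ≈ 3810 K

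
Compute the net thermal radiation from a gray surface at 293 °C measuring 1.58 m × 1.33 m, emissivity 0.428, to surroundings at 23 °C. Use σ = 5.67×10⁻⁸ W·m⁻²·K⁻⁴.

Q ≈ 4840 W

A = 1.58 × 1.33 = 2.10 m².
Convert: 293 °C = 566 K; 23 °C = 296 K.
Q = εσA(T⁴ − T_s⁴). T⁴ − T_s⁴ = (566)⁴ − (296)⁴ = 1.03×10^11 − 7.68×10^9 = 9.50×10^10 K⁴.
Q = 0.428 × 5.67×10⁻⁸ × 2.10 × 9.50×10^10 = 4840 W.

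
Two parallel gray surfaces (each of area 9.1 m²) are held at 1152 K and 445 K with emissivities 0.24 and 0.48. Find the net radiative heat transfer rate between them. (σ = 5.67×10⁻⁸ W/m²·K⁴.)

Q ≈ 1.69×10^5 W

For two large parallel gray plates, q = σ(T₁⁴ − T₂⁴) / (1/ε₁ + 1/ε₂ − 1).
1/ε₁ + 1/ε₂ − 1 = 1/0.24 + 1/0.48 − 1 = 5.250.
T₁⁴ − T₂⁴ = 1.76×10^12 − 3.92×10^10 = 1.72×10^12 K⁴.
q = 5.67×10⁻⁸ × 1.72×10^12 / 5.250 = 18600 W/m².
Q = q·A = 18600 × 9.1 = 1.69×10^5 W.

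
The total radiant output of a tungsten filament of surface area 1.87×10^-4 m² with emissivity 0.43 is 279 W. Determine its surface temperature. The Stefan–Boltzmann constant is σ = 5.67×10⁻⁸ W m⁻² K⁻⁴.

From P = εσAT⁴, T = (P / εσA)^(1/4) = (279 / (0.43 × 5.67×10⁻⁸ × 1.87×10^-4))^(1/4).
T = (6.12×10^13)^(1/4) = 2800 K.

T ≈ 2800 K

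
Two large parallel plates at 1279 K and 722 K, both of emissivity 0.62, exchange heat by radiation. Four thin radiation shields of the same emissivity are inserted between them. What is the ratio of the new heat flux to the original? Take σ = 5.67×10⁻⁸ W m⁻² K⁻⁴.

ratio ≈ 0.200

With N identical shields there are N+1 = 5 gaps in series, each with the same radiative resistance, so the flux falls to 1/(N+1) of its unshielded value.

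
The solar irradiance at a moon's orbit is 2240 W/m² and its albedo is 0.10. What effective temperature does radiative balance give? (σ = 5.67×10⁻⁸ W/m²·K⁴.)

T ≈ 307 K

Power absorbed = (1−a)S·πR²; power emitted = 4πR²σT⁴. Equating and cancelling πR²:
T = ((1−a)S / 4σ)^(1/4) = (2020 / (4 × 5.67×10⁻⁸))^(1/4) = (8.89×10^9)^(1/4).
T = 307 K.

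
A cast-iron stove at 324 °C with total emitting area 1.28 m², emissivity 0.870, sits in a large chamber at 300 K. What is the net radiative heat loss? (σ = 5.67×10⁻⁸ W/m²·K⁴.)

Q ≈ 7510 W

Convert: 324 °C = 597 K.
Q = εσA(T⁴ − T_s⁴). T⁴ − T_s⁴ = (597)⁴ − (300)⁴ = 1.27×10^11 − 8.10×10^9 = 1.19×10^11 K⁴.
Q = 0.870 × 5.67×10⁻⁸ × 1.28 × 1.19×10^11 = 7510 W.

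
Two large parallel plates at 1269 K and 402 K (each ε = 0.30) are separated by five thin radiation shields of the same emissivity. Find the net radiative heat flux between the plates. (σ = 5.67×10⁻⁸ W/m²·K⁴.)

Each of the 6 gaps contributes resistance (2/ε − 1) = 2/0.30 − 1 = 5.667; total = 34.00.
q = σ(T₁⁴ − T₂⁴) / 34.00 = 5.67×10⁻⁸ × 2.57×10^12 / 34.00 = 4280 W/m².

q ≈ 4280 W/m²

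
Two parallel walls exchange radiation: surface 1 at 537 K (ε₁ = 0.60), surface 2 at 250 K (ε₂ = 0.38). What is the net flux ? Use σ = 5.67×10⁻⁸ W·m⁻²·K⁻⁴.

q ≈ 1360 W/m²

For two large parallel gray plates, q = σ(T₁⁴ − T₂⁴) / (1/ε₁ + 1/ε₂ − 1).
1/ε₁ + 1/ε₂ − 1 = 1/0.60 + 1/0.38 − 1 = 3.298.
T₁⁴ − T₂⁴ = 8.32×10^10 − 3.91×10^9 = 7.93×10^10 K⁴.
q = 5.67×10⁻⁸ × 7.93×10^10 / 3.298 = 1360 W/m².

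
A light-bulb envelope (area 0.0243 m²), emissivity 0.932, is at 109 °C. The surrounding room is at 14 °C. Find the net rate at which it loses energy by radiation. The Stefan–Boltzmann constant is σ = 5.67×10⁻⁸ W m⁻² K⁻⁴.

Convert: 109 °C = 382 K; 14 °C = 287 K.
Q = εσA(T⁴ − T_s⁴). T⁴ − T_s⁴ = (382)⁴ − (287)⁴ = 2.13×10^10 − 6.78×10^9 = 1.45×10^10 K⁴.
Q = 0.932 × 5.67×10⁻⁸ × 0.0243 × 1.45×10^10 = 18.6 W.

Q ≈ 18.6 W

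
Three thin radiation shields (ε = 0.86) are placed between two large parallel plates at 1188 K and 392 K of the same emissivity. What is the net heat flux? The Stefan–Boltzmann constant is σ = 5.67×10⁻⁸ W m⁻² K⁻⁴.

q ≈ 21000 W/m²

Each of the 4 gaps contributes resistance (2/ε − 1) = 2/0.86 − 1 = 1.326; total = 5.302.
q = σ(T₁⁴ − T₂⁴) / 5.302 = 5.67×10⁻⁸ × 1.97×10^12 / 5.302 = 21000 W/m².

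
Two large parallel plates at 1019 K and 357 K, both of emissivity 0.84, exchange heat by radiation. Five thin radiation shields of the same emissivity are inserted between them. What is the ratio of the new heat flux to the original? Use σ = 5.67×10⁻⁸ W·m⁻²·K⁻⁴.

With N identical shields there are N+1 = 6 gaps in series, each with the same radiative resistance, so the flux falls to 1/(N+1) of its unshielded value.

ratio ≈ 0.167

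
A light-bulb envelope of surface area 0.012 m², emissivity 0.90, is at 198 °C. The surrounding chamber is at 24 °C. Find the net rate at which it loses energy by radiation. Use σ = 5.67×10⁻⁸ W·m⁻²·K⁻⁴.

Q ≈ 25.4 W

Convert: 198 °C = 471 K; 24 °C = 297 K.
Q = εσA(T⁴ − T_s⁴). T⁴ − T_s⁴ = (471)⁴ − (297)⁴ = 4.92×10^10 − 7.78×10^9 = 4.14×10^10 K⁴.
Q = 0.90 × 5.67×10⁻⁸ × 0.0120 × 4.14×10^10 = 25.4 W.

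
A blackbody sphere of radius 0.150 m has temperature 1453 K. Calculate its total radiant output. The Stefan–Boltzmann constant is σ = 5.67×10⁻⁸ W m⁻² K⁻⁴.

A = 4πr² = 4π × (0.150)² = 0.283 m².
P = σAT⁴ = 5.67×10⁻⁸ × 0.283 × (1453)⁴ = 5.67×10⁻⁸ × 0.283 × 4.46×10^12.
P = 71500 W.

P ≈ 71500 W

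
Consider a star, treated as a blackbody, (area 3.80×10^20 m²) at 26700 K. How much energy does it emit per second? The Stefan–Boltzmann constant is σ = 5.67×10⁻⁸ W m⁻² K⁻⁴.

P = σAT⁴ = 5.67×10⁻⁸ × 3.80×10^20 × (26700)⁴ = 5.67×10⁻⁸ × 3.80×10^20 × 5.08×10^17.
P = 1.09×10^31 W.

P ≈ 1.09×10^31 W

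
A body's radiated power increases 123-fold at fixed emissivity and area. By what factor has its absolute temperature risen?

P ∝ T⁴ ⇒ T ∝ P^(1/4), so T scales by (123)^(1/4) = 3.33.

factor ≈ 3.33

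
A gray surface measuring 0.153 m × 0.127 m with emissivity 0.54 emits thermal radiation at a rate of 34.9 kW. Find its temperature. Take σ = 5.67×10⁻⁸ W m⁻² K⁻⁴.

A = 0.153 × 0.127 = 0.0194 m².
From P = εσAT⁴, T = (P / εσA)^(1/4) = (34900 / (0.54 × 5.67×10⁻⁸ × 0.0194))^(1/4).
T = (5.87×10^13)^(1/4) = 2770 K.

T ≈ 2770 K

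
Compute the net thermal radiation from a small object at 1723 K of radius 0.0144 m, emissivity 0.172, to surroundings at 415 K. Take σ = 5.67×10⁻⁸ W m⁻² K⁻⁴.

Q ≈ 223 W

A = 4πr² = 4π × (0.0144)² = 2.61×10^-3 m².
Q = εσA(T⁴ − T_s⁴). T⁴ − T_s⁴ = (1723)⁴ − (415)⁴ = 8.81×10^12 − 2.97×10^10 = 8.78×10^12 K⁴.
Q = 0.172 × 5.67×10⁻⁸ × 2.61×10^-3 × 8.78×10^12 = 223 W.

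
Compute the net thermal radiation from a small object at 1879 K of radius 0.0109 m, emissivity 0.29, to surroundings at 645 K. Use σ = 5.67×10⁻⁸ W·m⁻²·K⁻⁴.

Q ≈ 302 W

A = 4πr² = 4π × (0.0109)² = 1.49×10^-3 m².
Q = εσA(T⁴ − T_s⁴). T⁴ − T_s⁴ = (1879)⁴ − (645)⁴ = 1.25×10^13 − 1.73×10^11 = 1.23×10^13 K⁴.
Q = 0.29 × 5.67×10⁻⁸ × 1.49×10^-3 × 1.23×10^13 = 302 W.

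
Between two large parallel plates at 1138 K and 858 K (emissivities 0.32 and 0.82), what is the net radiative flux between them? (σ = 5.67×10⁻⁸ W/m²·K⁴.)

For two large parallel gray plates, q = σ(T₁⁴ − T₂⁴) / (1/ε₁ + 1/ε₂ − 1).
1/ε₁ + 1/ε₂ − 1 = 1/0.32 + 1/0.82 − 1 = 3.345.
T₁⁴ − T₂⁴ = 1.68×10^12 − 5.42×10^11 = 1.14×10^12 K⁴.
q = 5.67×10⁻⁸ × 1.14×10^12 / 3.345 = 19200 W/m².

q ≈ 19200 W/m²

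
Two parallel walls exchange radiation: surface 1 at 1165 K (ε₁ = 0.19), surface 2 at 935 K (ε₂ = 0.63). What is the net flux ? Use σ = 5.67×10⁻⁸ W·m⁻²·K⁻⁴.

For two large parallel gray plates, q = σ(T₁⁴ − T₂⁴) / (1/ε₁ + 1/ε₂ − 1).
1/ε₁ + 1/ε₂ − 1 = 1/0.19 + 1/0.63 − 1 = 5.850.
T₁⁴ − T₂⁴ = 1.84×10^12 − 7.64×10^11 = 1.08×10^12 K⁴.
q = 5.67×10⁻⁸ × 1.08×10^12 / 5.850 = 10400 W/m².

q ≈ 10400 W/m²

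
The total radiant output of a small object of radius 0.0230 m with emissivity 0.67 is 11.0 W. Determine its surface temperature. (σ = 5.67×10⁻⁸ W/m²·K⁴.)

T ≈ 457 K

A = 4πr² = 4π × (0.0230)² = 6.65×10^-3 m².
From P = εσAT⁴, T = (P / εσA)^(1/4) = (11.0 / (0.67 × 5.67×10⁻⁸ × 6.65×10^-3))^(1/4).
T = (4.36×10^10)^(1/4) = 457 K.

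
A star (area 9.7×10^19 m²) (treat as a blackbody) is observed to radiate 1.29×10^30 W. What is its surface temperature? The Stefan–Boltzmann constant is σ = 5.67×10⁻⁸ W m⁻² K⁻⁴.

T ≈ 22000 K

From P = σAT⁴, T = (P / σA)^(1/4) = (1.29×10^30 / (5.67×10⁻⁸ × 9.70×10^19))^(1/4).
T = (2.35×10^17)^(1/4) = 22000 K.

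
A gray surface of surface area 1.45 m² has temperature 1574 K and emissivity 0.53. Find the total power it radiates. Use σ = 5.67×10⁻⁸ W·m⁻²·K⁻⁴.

Stefan–Boltzmann: P = εσAT⁴ = 0.53 × 5.67×10⁻⁸ × 1.45 × (1574)⁴ = 0.53 × 5.67×10⁻⁸ × 1.45 × 6.14×10^12.
P = 2.67×10^5 W.

P ≈ 2.67×10^5 W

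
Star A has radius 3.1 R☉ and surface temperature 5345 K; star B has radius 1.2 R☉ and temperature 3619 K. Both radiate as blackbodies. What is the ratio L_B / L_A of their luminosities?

L = 4πR²σT⁴ ∝ R²T⁴, so L_B/L_A = (1.2/3.1)² × (3619/5345)⁴ = 0.150 × 0.210 = 0.0315.

L_B/L_A ≈ 0.0315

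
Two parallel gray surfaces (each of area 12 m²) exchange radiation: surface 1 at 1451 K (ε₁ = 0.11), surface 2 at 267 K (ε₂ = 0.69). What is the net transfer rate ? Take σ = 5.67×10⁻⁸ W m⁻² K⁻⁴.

Q ≈ 3.16×10^5 W

For two large parallel gray plates, q = σ(T₁⁴ − T₂⁴) / (1/ε₁ + 1/ε₂ − 1).
1/ε₁ + 1/ε₂ − 1 = 1/0.11 + 1/0.69 − 1 = 9.540.
T₁⁴ − T₂⁴ = 4.43×10^12 − 5.08×10^9 = 4.43×10^12 K⁴.
q = 5.67×10⁻⁸ × 4.43×10^12 / 9.540 = 26300 W/m².
Q = q·A = 26300 × 12 = 3.16×10^5 W.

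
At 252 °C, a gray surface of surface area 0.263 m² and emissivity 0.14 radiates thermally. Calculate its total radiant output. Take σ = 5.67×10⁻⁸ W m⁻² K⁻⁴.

252 °C = 525 K.
Stefan–Boltzmann: P = εσAT⁴ = 0.14 × 5.67×10⁻⁸ × 0.263 × (525)⁴ = 0.14 × 5.67×10⁻⁸ × 0.263 × 7.60×10^10.
P = 159 W.

P ≈ 159 W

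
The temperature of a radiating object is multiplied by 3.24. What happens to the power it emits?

P ∝ T⁴, so the power scales as (3.24)⁴ = 110.

factor ≈ 110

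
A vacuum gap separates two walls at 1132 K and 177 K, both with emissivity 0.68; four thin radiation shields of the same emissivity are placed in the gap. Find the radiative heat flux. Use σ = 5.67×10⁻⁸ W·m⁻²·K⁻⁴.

Each of the 5 gaps contributes resistance (2/ε − 1) = 2/0.68 − 1 = 1.941; total = 9.706.
q = σ(T₁⁴ − T₂⁴) / 9.706 = 5.67×10⁻⁸ × 1.64×10^12 / 9.706 = 9590 W/m².

q ≈ 9590 W/m²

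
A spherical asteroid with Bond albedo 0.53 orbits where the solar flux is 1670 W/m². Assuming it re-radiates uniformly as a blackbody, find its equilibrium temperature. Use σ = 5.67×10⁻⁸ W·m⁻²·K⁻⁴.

T ≈ 243 K

Power absorbed = (1−a)S·πR²; power emitted = 4πR²σT⁴. Equating and cancelling πR²:
T = ((1−a)S / 4σ)^(1/4) = (785 / (4 × 5.67×10⁻⁸))^(1/4) = (3.46×10^9)^(1/4).
T = 243 K.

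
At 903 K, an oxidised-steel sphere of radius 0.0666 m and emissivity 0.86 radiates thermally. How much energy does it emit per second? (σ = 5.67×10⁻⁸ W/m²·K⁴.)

A = 4πr² = 4π × (0.0666)² = 0.0557 m².
Stefan–Boltzmann: P = εσAT⁴ = 0.86 × 5.67×10⁻⁸ × 0.0557 × (903)⁴ = 0.86 × 5.67×10⁻⁸ × 0.0557 × 6.65×10^11.
P = 1810 W.

P ≈ 1810 W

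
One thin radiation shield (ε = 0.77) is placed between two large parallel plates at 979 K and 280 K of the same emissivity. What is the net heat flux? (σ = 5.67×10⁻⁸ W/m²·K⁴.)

q ≈ 16200 W/m²

Each of the 2 gaps contributes resistance (2/ε − 1) = 2/0.77 − 1 = 1.597; total = 3.195.
q = σ(T₁⁴ − T₂⁴) / 3.195 = 5.67×10⁻⁸ × 9.12×10^11 / 3.195 = 16200 W/m².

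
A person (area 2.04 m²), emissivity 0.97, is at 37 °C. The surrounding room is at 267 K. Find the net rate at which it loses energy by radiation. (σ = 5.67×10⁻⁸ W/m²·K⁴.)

Convert: 37 °C = 310 K.
Q = εσA(T⁴ − T_s⁴). T⁴ − T_s⁴ = (310)⁴ − (267)⁴ = 9.24×10^9 − 5.08×10^9 = 4.15×10^9 K⁴.
Q = 0.97 × 5.67×10⁻⁸ × 2.04 × 4.15×10^9 = 466 W.

Q ≈ 466 W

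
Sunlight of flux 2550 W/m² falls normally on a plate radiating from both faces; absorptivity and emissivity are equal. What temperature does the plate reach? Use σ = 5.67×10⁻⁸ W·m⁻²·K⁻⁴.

Absorbed flux αS = emitted flux 2εσT⁴ per unit area; with α = ε this gives T = (S/2σ)^(1/4).
T = (2550 / (2 × 5.67×10⁻⁸))^(1/4) = (2.25×10^10)^(1/4).
T = 387 K.

T ≈ 387 K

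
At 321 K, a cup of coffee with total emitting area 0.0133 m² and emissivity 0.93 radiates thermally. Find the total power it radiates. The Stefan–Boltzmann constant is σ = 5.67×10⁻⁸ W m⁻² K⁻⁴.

P ≈ 7.45 W

Stefan–Boltzmann: P = εσAT⁴ = 0.93 × 5.67×10⁻⁸ × 0.0133 × (321)⁴ = 0.93 × 5.67×10⁻⁸ × 0.0133 × 1.06×10^10.
P = 7.45 W.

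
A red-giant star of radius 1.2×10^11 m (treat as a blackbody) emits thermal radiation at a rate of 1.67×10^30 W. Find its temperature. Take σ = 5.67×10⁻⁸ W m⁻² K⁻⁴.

A = 4πr² = 4π × (1.2×10^11)² = 1.81×10^23 m².
From P = σAT⁴, T = (P / σA)^(1/4) = (1.67×10^30 / (5.67×10⁻⁸ × 1.81×10^23))^(1/4).
T = (1.63×10^14)^(1/4) = 3570 K.

T ≈ 3570 K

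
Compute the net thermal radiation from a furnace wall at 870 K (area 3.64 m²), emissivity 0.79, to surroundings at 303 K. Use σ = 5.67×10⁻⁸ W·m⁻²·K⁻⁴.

Q ≈ 92000 W

Q = εσA(T⁴ − T_s⁴). T⁴ − T_s⁴ = (870)⁴ − (303)⁴ = 5.73×10^11 − 8.43×10^9 = 5.64×10^11 K⁴.
Q = 0.79 × 5.67×10⁻⁸ × 3.64 × 5.64×10^11 = 92000 W.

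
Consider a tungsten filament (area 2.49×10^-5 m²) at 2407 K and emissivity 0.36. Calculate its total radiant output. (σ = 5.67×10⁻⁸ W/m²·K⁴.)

P ≈ 17.1 W

P = εσAT⁴ = 0.36 × 5.67×10⁻⁸ × 2.49×10^-5 × (2407)⁴ = 0.36 × 5.67×10⁻⁸ × 2.49×10^-5 × 3.36×10^13.
P = 17.1 W.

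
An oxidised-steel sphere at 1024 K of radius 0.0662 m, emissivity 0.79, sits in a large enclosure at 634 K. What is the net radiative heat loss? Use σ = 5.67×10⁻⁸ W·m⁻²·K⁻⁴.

Q ≈ 2310 W

A = 4πr² = 4π × (0.0662)² = 0.0551 m².
Q = εσA(T⁴ − T_s⁴). T⁴ − T_s⁴ = (1024)⁴ − (634)⁴ = 1.10×10^12 − 1.62×10^11 = 9.38×10^11 K⁴.
Q = 0.79 × 5.67×10⁻⁸ × 0.0551 × 9.38×10^11 = 2310 W.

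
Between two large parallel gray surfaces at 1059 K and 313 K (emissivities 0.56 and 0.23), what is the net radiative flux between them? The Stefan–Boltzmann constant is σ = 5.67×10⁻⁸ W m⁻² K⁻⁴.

q ≈ 13800 W/m²

For two large parallel gray plates, q = σ(T₁⁴ − T₂⁴) / (1/ε₁ + 1/ε₂ − 1).
1/ε₁ + 1/ε₂ − 1 = 1/0.56 + 1/0.23 − 1 = 5.134.
T₁⁴ − T₂⁴ = 1.26×10^12 − 9.60×10^9 = 1.25×10^12 K⁴.
q = 5.67×10⁻⁸ × 1.25×10^12 / 5.134 = 13800 W/m².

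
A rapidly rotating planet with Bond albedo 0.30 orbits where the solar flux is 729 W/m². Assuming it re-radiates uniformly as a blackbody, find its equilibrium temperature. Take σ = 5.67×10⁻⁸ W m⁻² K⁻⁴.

Power absorbed = (1−a)S·πR²; power emitted = 4πR²σT⁴. Equating and cancelling πR²:
T = ((1−a)S / 4σ)^(1/4) = (510 / (4 × 5.67×10⁻⁸))^(1/4) = (2.25×10^9)^(1/4).
T = 218 K.

T ≈ 218 K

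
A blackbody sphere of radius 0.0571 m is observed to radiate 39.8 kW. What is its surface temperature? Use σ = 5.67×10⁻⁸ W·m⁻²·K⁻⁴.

A = 4πr² = 4π × (0.0571)² = 0.0410 m².
From P = σAT⁴, T = (P / σA)^(1/4) = (39800 / (5.67×10⁻⁸ × 0.0410))^(1/4).
T = (1.71×10^13)^(1/4) = 2030 K.

T ≈ 2030 K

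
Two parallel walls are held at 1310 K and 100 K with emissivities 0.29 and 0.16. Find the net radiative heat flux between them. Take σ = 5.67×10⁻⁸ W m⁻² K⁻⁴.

For two large parallel gray plates, q = σ(T₁⁴ − T₂⁴) / (1/ε₁ + 1/ε₂ − 1).
1/ε₁ + 1/ε₂ − 1 = 1/0.29 + 1/0.16 − 1 = 8.698.
T₁⁴ − T₂⁴ = 2.94×10^12 − 1.00×10^8 = 2.94×10^12 K⁴.
q = 5.67×10⁻⁸ × 2.94×10^12 / 8.698 = 19200 W/m².

q ≈ 19200 W/m²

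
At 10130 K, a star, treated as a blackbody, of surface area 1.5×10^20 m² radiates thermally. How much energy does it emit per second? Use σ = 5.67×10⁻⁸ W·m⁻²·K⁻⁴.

P ≈ 8.96×10^28 W

P = σAT⁴ = 5.67×10⁻⁸ × 1.50×10^20 × (10130)⁴ = 5.67×10⁻⁸ × 1.50×10^20 × 1.05×10^16.
P = 8.96×10^28 W.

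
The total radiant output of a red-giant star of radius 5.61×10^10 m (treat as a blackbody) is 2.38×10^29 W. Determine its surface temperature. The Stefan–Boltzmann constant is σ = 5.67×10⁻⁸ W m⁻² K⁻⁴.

A = 4πr² = 4π × (5.61×10^10)² = 3.95×10^22 m².
From P = σAT⁴, T = (P / σA)^(1/4) = (2.38×10^29 / (5.67×10⁻⁸ × 3.95×10^22))^(1/4).
T = (1.06×10^14)^(1/4) = 3210 K.

T ≈ 3210 K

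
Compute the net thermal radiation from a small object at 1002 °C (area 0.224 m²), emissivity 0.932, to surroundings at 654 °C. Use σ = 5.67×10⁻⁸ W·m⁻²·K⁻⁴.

Q ≈ 22500 W

Convert: 1002 °C = 1275 K; 654 °C = 927 K.
Q = εσA(T⁴ − T_s⁴). T⁴ − T_s⁴ = (1275)⁴ − (927)⁴ = 2.64×10^12 − 7.38×10^11 = 1.90×10^12 K⁴.
Q = 0.932 × 5.67×10⁻⁸ × 0.224 × 1.90×10^12 = 22500 W.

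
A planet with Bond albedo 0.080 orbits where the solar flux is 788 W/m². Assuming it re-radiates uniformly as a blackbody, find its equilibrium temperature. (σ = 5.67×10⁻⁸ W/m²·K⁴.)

Power absorbed = (1−a)S·πR²; power emitted = 4πR²σT⁴. Equating and cancelling πR²:
T = ((1−a)S / 4σ)^(1/4) = (725 / (4 × 5.67×10⁻⁸))^(1/4) = (3.20×10^9)^(1/4).
T = 238 K.

T ≈ 238 K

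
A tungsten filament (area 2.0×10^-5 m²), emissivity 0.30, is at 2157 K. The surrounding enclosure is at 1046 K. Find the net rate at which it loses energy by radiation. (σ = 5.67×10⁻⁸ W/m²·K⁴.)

Q = εσA(T⁴ − T_s⁴). T⁴ − T_s⁴ = (2157)⁴ − (1046)⁴ = 2.16×10^13 − 1.20×10^12 = 2.05×10^13 K⁴.
Q = 0.30 × 5.67×10⁻⁸ × 2.00×10^-5 × 2.05×10^13 = 6.96 W.

Q ≈ 6.96 W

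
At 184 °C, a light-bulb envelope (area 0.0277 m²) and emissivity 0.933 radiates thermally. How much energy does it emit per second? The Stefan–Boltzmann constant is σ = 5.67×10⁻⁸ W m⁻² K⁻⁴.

P ≈ 63.9 W

184 °C = 457 K.
P = εσAT⁴ = 0.933 × 5.67×10⁻⁸ × 0.0277 × (457)⁴ = 0.933 × 5.67×10⁻⁸ × 0.0277 × 4.36×10^10.
P = 63.9 W.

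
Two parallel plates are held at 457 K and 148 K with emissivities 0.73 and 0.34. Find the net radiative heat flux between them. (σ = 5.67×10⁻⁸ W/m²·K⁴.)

q ≈ 739 W/m²

For two large parallel gray plates, q = σ(T₁⁴ − T₂⁴) / (1/ε₁ + 1/ε₂ − 1).
1/ε₁ + 1/ε₂ − 1 = 1/0.73 + 1/0.34 − 1 = 3.311.
T₁⁴ − T₂⁴ = 4.36×10^10 − 4.80×10^8 = 4.31×10^10 K⁴.
q = 5.67×10⁻⁸ × 4.31×10^10 / 3.311 = 739 W/m².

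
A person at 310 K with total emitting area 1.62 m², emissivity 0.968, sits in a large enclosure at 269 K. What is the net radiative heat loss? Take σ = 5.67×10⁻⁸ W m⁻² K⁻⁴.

Q ≈ 356 W

Q = εσA(T⁴ − T_s⁴). T⁴ − T_s⁴ = (310)⁴ − (269)⁴ = 9.24×10^9 − 5.24×10^9 = 4.00×10^9 K⁴.
Q = 0.968 × 5.67×10⁻⁸ × 1.62 × 4.00×10^9 = 356 W.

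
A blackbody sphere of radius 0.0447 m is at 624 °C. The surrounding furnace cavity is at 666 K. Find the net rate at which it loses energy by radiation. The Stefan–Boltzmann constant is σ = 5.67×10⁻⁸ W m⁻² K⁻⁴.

A = 4πr² = 4π × (0.0447)² = 0.0251 m².
Convert: 624 °C = 897 K.
Q = σA(T⁴ − T_s⁴). T⁴ − T_s⁴ = (897)⁴ − (666)⁴ = 6.47×10^11 − 1.97×10^11 = 4.51×10^11 K⁴.
Q = 5.67×10⁻⁸ × 0.0251 × 4.51×10^11 = 642 W.

Q ≈ 642 W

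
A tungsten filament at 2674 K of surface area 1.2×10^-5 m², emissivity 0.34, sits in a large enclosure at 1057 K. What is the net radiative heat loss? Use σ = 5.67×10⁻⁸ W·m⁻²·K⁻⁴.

Q ≈ 11.5 W

Q = εσA(T⁴ − T_s⁴). T⁴ − T_s⁴ = (2674)⁴ − (1057)⁴ = 5.11×10^13 − 1.25×10^12 = 4.99×10^13 K⁴.
Q = 0.34 × 5.67×10⁻⁸ × 1.20×10^-5 × 4.99×10^13 = 11.5 W.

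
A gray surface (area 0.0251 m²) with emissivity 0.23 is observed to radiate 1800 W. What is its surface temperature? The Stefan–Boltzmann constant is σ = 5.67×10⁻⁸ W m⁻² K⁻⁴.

From P = εσAT⁴, T = (P / εσA)^(1/4) = (1800 / (0.23 × 5.67×10⁻⁸ × 0.0251))^(1/4).
T = (5.50×10^12)^(1/4) = 1530 K.

T ≈ 1530 K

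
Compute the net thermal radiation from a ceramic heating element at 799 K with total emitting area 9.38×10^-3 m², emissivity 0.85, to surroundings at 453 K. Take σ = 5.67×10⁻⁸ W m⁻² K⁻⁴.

Q = εσA(T⁴ − T_s⁴). T⁴ − T_s⁴ = (799)⁴ − (453)⁴ = 4.08×10^11 − 4.21×10^10 = 3.65×10^11 K⁴.
Q = 0.85 × 5.67×10⁻⁸ × 9.38×10^-3 × 3.65×10^11 = 165 W.

Q ≈ 165 W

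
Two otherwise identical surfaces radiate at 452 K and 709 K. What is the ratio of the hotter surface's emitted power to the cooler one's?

P ∝ T⁴, so the ratio is (709/452)⁴ = (1.569)⁴ = 6.05.

ratio ≈ 6.05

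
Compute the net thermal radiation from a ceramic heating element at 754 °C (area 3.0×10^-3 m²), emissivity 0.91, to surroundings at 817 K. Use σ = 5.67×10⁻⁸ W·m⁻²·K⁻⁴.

Convert: 754 °C = 1027 K.
Q = εσA(T⁴ − T_s⁴). T⁴ − T_s⁴ = (1027)⁴ − (817)⁴ = 1.11×10^12 − 4.46×10^11 = 6.67×10^11 K⁴.
Q = 0.91 × 5.67×10⁻⁸ × 3.00×10^-3 × 6.67×10^11 = 103 W.

Q ≈ 103 W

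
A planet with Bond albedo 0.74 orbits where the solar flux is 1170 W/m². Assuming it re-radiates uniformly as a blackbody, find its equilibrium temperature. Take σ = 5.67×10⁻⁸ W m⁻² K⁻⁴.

Power absorbed = (1−a)S·πR²; power emitted = 4πR²σT⁴. Equating and cancelling πR²:
T = ((1−a)S / 4σ)^(1/4) = (304 / (4 × 5.67×10⁻⁸))^(1/4) = (1.34×10^9)^(1/4).
T = 191 K.

T ≈ 191 K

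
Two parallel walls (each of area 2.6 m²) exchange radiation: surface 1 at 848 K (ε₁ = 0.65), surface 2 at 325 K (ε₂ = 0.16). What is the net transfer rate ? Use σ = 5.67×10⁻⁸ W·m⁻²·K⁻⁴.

For two large parallel gray plates, q = σ(T₁⁴ − T₂⁴) / (1/ε₁ + 1/ε₂ − 1).
1/ε₁ + 1/ε₂ − 1 = 1/0.65 + 1/0.16 − 1 = 6.788.
T₁⁴ − T₂⁴ = 5.17×10^11 − 1.12×10^10 = 5.06×10^11 K⁴.
q = 5.67×10⁻⁸ × 5.06×10^11 / 6.788 = 4230 W/m².
Q = q·A = 4230 × 2.6 = 11000 W.

Q ≈ 11000 W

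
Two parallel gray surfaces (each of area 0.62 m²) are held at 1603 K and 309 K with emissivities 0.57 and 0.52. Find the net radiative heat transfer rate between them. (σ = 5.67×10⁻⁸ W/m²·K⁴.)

Q ≈ 86600 W

For two large parallel gray plates, q = σ(T₁⁴ − T₂⁴) / (1/ε₁ + 1/ε₂ − 1).
1/ε₁ + 1/ε₂ − 1 = 1/0.57 + 1/0.52 − 1 = 2.677.
T₁⁴ − T₂⁴ = 6.60×10^12 − 9.12×10^9 = 6.59×10^12 K⁴.
q = 5.67×10⁻⁸ × 6.59×10^12 / 2.677 = 1.40×10^5 W/m².
Q = q·A = 1.40×10^5 × 0.62 = 86600 W.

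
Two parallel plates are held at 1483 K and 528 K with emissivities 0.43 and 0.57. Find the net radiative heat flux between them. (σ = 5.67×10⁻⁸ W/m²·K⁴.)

q ≈ 87600 W/m²

For two large parallel gray plates, q = σ(T₁⁴ − T₂⁴) / (1/ε₁ + 1/ε₂ − 1).
1/ε₁ + 1/ε₂ − 1 = 1/0.43 + 1/0.57 − 1 = 3.080.
T₁⁴ − T₂⁴ = 4.84×10^12 − 7.77×10^10 = 4.76×10^12 K⁴.
q = 5.67×10⁻⁸ × 4.76×10^12 / 3.080 = 87600 W/m².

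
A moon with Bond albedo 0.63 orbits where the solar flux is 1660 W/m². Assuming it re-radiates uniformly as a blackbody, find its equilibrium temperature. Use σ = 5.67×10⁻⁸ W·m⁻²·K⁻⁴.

Power absorbed = (1−a)S·πR²; power emitted = 4πR²σT⁴. Equating and cancelling πR²:
T = ((1−a)S / 4σ)^(1/4) = (614 / (4 × 5.67×10⁻⁸))^(1/4) = (2.71×10^9)^(1/4).
T = 228 K.

T ≈ 228 K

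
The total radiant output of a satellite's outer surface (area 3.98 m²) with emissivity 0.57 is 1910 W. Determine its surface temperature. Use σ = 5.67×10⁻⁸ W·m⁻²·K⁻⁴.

From P = εσAT⁴, T = (P / εσA)^(1/4) = (1910 / (0.57 × 5.67×10⁻⁸ × 3.98))^(1/4).
T = (1.48×10^10)^(1/4) = 349 K.

T ≈ 349 K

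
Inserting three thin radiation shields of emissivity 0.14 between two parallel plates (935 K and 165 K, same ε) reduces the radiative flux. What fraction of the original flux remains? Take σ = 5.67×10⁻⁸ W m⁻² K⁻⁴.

With N identical shields there are N+1 = 4 gaps in series, each with the same radiative resistance, so the flux falls to 1/(N+1) of its unshielded value.

ratio ≈ 0.250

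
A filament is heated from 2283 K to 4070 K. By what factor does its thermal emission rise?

ratio ≈ 10.1

P ∝ T⁴, so the ratio is (4070/2283)⁴ = (1.783)⁴ = 10.1.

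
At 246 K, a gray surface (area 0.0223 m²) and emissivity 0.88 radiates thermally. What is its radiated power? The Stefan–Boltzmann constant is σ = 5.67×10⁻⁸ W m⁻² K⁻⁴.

P = εσAT⁴ = 0.88 × 5.67×10⁻⁸ × 0.0223 × (246)⁴ = 0.88 × 5.67×10⁻⁸ × 0.0223 × 3.66×10^9.
P = 4.07 W.

P ≈ 4.07 W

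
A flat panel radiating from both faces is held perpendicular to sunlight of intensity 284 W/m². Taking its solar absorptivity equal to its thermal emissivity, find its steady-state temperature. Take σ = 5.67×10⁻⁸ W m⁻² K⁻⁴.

T ≈ 224 K

Absorbed flux αS = emitted flux 2εσT⁴ per unit area; with α = ε this gives T = (S/2σ)^(1/4).
T = (284 / (2 × 5.67×10⁻⁸))^(1/4) = (2.50×10^9)^(1/4).
T = 224 K.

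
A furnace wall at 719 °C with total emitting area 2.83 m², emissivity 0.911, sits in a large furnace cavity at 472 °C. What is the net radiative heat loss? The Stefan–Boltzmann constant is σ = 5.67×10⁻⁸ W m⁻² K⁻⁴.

Convert: 719 °C = 992 K; 472 °C = 745 K.
Q = εσA(T⁴ − T_s⁴). T⁴ − T_s⁴ = (992)⁴ − (745)⁴ = 9.68×10^11 − 3.08×10^11 = 6.60×10^11 K⁴.
Q = 0.911 × 5.67×10⁻⁸ × 2.83 × 6.60×10^11 = 96500 W.

Q ≈ 96500 W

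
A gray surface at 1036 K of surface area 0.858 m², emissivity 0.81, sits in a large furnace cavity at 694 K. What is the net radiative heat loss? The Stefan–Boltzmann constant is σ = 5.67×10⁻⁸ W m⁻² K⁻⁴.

Q ≈ 36300 W

Q = εσA(T⁴ − T_s⁴). T⁴ − T_s⁴ = (1036)⁴ − (694)⁴ = 1.15×10^12 − 2.32×10^11 = 9.20×10^11 K⁴.
Q = 0.81 × 5.67×10⁻⁸ × 0.858 × 9.20×10^11 = 36300 W.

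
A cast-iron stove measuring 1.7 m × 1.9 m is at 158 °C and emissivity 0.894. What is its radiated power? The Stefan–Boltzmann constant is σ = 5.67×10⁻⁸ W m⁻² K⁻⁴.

A = 1.7 × 1.9 = 3.23 m².
158 °C = 431 K.
Stefan–Boltzmann: P = εσAT⁴ = 0.894 × 5.67×10⁻⁸ × 3.23 × (431)⁴ = 0.894 × 5.67×10⁻⁸ × 3.23 × 3.45×10^10.
P = 5650 W.

P ≈ 5650 W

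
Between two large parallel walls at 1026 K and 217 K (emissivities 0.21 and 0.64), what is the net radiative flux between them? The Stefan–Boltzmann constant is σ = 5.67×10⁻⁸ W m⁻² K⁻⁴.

For two large parallel gray plates, q = σ(T₁⁴ − T₂⁴) / (1/ε₁ + 1/ε₂ − 1).
1/ε₁ + 1/ε₂ − 1 = 1/0.21 + 1/0.64 − 1 = 5.324.
T₁⁴ − T₂⁴ = 1.11×10^12 − 2.22×10^9 = 1.11×10^12 K⁴.
q = 5.67×10⁻⁸ × 1.11×10^12 / 5.324 = 11800 W/m².

q ≈ 11800 W/m²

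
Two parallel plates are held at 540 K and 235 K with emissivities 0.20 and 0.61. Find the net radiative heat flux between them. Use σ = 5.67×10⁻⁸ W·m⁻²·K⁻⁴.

For two large parallel gray plates, q = σ(T₁⁴ − T₂⁴) / (1/ε₁ + 1/ε₂ − 1).
1/ε₁ + 1/ε₂ − 1 = 1/0.20 + 1/0.61 − 1 = 5.639.
T₁⁴ − T₂⁴ = 8.50×10^10 − 3.05×10^9 = 8.20×10^10 K⁴.
q = 5.67×10⁻⁸ × 8.20×10^10 / 5.639 = 824 W/m².

q ≈ 824 W/m²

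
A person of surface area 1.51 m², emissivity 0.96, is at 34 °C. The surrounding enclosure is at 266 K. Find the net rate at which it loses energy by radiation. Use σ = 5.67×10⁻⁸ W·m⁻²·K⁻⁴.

Q ≈ 319 W

Convert: 34 °C = 307 K.
Q = εσA(T⁴ − T_s⁴). T⁴ − T_s⁴ = (307)⁴ − (266)⁴ = 8.88×10^9 − 5.01×10^9 = 3.88×10^9 K⁴.
Q = 0.96 × 5.67×10⁻⁸ × 1.51 × 3.88×10^9 = 319 W.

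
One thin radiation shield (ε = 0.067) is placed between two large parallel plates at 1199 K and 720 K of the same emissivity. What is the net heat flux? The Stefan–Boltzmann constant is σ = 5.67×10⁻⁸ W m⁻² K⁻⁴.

q ≈ 1770 W/m²

Each of the 2 gaps contributes resistance (2/ε − 1) = 2/0.067 − 1 = 28.85; total = 57.70.
q = σ(T₁⁴ − T₂⁴) / 57.70 = 5.67×10⁻⁸ × 1.80×10^12 / 57.70 = 1770 W/m².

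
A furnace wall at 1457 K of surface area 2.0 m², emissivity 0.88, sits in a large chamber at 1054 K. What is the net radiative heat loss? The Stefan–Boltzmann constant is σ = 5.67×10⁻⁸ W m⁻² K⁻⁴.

Q = εσA(T⁴ − T_s⁴). T⁴ − T_s⁴ = (1457)⁴ − (1054)⁴ = 4.51×10^12 − 1.23×10^12 = 3.27×10^12 K⁴.
Q = 0.88 × 5.67×10⁻⁸ × 2.00 × 3.27×10^12 = 3.27×10^5 W.

Q ≈ 3.27×10^5 W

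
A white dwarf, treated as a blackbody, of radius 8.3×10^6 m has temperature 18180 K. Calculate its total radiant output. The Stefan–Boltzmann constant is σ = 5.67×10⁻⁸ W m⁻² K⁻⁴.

A = 4πr² = 4π × (8.3×10^6)² = 8.66×10^14 m².
P = σAT⁴ = 5.67×10⁻⁸ × 8.66×10^14 × (18180)⁴ = 5.67×10⁻⁸ × 8.66×10^14 × 1.09×10^17.
P = 5.36×10^24 W.

P ≈ 5.36×10^24 W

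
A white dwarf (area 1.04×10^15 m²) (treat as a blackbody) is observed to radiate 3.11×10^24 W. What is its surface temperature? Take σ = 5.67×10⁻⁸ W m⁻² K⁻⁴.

From P = σAT⁴, T = (P / σA)^(1/4) = (3.11×10^24 / (5.67×10⁻⁸ × 1.04×10^15))^(1/4).
T = (5.27×10^16)^(1/4) = 15200 K.

T ≈ 15200 K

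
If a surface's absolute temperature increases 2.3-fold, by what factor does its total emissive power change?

P ∝ T⁴, so the power scales as (2.3)⁴ = 28.0.

factor ≈ 28.0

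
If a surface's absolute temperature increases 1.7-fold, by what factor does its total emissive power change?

P ∝ T⁴, so the power scales as (1.7)⁴ = 8.35.

factor ≈ 8.35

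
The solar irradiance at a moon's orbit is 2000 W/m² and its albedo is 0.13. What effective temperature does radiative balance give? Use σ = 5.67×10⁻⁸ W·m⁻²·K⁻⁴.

T ≈ 296 K

Power absorbed = (1−a)S·πR²; power emitted = 4πR²σT⁴. Equating and cancelling πR²:
T = ((1−a)S / 4σ)^(1/4) = (1740 / (4 × 5.67×10⁻⁸))^(1/4) = (7.67×10^9)^(1/4).
T = 296 K.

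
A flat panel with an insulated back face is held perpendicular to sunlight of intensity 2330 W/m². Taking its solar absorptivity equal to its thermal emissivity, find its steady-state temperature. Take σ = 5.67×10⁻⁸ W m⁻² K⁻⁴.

Absorbed flux αS = emitted flux εσT⁴ (one radiating face); with α = ε, T = (S/σ)^(1/4).
T = (2330 / 5.67×10⁻⁸)^(1/4) = (4.11×10^10)^(1/4).
T = 450 K.

T ≈ 450 K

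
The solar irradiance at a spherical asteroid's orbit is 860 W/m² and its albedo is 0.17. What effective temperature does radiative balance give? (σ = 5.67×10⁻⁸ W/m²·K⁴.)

Power absorbed = (1−a)S·πR²; power emitted = 4πR²σT⁴. Equating and cancelling πR²:
T = ((1−a)S / 4σ)^(1/4) = (714 / (4 × 5.67×10⁻⁸))^(1/4) = (3.15×10^9)^(1/4).
T = 237 K.

T ≈ 237 K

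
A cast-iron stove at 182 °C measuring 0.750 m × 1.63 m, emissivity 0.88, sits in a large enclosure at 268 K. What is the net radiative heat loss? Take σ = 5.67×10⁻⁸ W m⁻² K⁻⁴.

A = 0.750 × 1.63 = 1.22 m².
Convert: 182 °C = 455 K.
Q = εσA(T⁴ − T_s⁴). T⁴ − T_s⁴ = (455)⁴ − (268)⁴ = 4.29×10^10 − 5.16×10^9 = 3.77×10^10 K⁴.
Q = 0.88 × 5.67×10⁻⁸ × 1.22 × 3.77×10^10 = 2300 W.

Q ≈ 2300 W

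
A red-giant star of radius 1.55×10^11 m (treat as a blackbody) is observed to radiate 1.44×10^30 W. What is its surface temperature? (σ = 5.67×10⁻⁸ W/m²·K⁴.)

A = 4πr² = 4π × (1.55×10^11)² = 3.02×10^23 m².
From P = σAT⁴, T = (P / σA)^(1/4) = (1.44×10^30 / (5.67×10⁻⁸ × 3.02×10^23))^(1/4).
T = (8.41×10^13)^(1/4) = 3030 K.

T ≈ 3030 K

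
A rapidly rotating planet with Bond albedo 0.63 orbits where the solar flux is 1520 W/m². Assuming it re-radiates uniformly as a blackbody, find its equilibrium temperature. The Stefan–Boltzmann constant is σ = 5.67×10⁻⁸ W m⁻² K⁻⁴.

T ≈ 223 K

Power absorbed = (1−a)S·πR²; power emitted = 4πR²σT⁴. Equating and cancelling πR²:
T = ((1−a)S / 4σ)^(1/4) = (562 / (4 × 5.67×10⁻⁸))^(1/4) = (2.48×10^9)^(1/4).
T = 223 K.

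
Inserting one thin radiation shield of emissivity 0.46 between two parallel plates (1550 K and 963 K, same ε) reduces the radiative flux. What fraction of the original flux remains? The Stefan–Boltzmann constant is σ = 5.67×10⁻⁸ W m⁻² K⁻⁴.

ratio ≈ 0.500

With N identical shields there are N+1 = 2 gaps in series, each with the same radiative resistance, so the flux falls to 1/(N+1) of its unshielded value.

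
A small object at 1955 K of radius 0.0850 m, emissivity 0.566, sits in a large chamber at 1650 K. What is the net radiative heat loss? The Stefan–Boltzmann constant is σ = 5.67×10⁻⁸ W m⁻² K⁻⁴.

Q ≈ 21000 W

A = 4πr² = 4π × (0.0850)² = 0.0908 m².
Q = εσA(T⁴ − T_s⁴). T⁴ − T_s⁴ = (1955)⁴ − (1650)⁴ = 1.46×10^13 − 7.41×10^12 = 7.20×10^12 K⁴.
Q = 0.566 × 5.67×10⁻⁸ × 0.0908 × 7.20×10^12 = 21000 W.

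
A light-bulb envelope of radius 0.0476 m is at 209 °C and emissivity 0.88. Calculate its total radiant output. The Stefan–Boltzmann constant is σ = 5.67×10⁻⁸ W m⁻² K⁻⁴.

P ≈ 76.7 W

A = 4πr² = 4π × (0.0476)² = 0.0285 m².
209 °C = 482 K.
Stefan–Boltzmann: P = εσAT⁴ = 0.88 × 5.67×10⁻⁸ × 0.0285 × (482)⁴ = 0.88 × 5.67×10⁻⁸ × 0.0285 × 5.40×10^10.
P = 76.7 W.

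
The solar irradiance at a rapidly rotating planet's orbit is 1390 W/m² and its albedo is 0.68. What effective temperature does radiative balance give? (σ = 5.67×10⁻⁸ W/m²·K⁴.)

T ≈ 210 K

Power absorbed = (1−a)S·πR²; power emitted = 4πR²σT⁴. Equating and cancelling πR²:
T = ((1−a)S / 4σ)^(1/4) = (445 / (4 × 5.67×10⁻⁸))^(1/4) = (1.96×10^9)^(1/4).
T = 210 K.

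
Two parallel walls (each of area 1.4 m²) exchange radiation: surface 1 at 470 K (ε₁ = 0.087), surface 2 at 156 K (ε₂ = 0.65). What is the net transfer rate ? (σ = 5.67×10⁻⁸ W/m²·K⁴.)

Q ≈ 318 W

For two large parallel gray plates, q = σ(T₁⁴ − T₂⁴) / (1/ε₁ + 1/ε₂ − 1).
1/ε₁ + 1/ε₂ − 1 = 1/0.087 + 1/0.65 − 1 = 12.03.
T₁⁴ − T₂⁴ = 4.88×10^10 − 5.92×10^8 = 4.82×10^10 K⁴.
q = 5.67×10⁻⁸ × 4.82×10^10 / 12.03 = 227 W/m².
Q = q·A = 227 × 1.4 = 318 W.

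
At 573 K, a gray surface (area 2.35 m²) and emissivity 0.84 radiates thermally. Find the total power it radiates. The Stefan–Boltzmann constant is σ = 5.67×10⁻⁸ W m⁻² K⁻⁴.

P ≈ 12100 W

P = εσAT⁴ = 0.84 × 5.67×10⁻⁸ × 2.35 × (573)⁴ = 0.84 × 5.67×10⁻⁸ × 2.35 × 1.08×10^11.
P = 12100 W.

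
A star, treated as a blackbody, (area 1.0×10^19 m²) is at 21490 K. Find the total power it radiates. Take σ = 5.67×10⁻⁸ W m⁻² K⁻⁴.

P ≈ 1.21×10^29 W

P = σAT⁴ = 5.67×10⁻⁸ × 1.00×10^19 × (21490)⁴ = 5.67×10⁻⁸ × 1.00×10^19 × 2.13×10^17.
P = 1.21×10^29 W.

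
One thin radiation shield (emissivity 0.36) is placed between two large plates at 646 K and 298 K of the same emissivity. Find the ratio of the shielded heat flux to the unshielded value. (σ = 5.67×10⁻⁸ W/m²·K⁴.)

With N identical shields there are N+1 = 2 gaps in series, each with the same radiative resistance, so the flux falls to 1/(N+1) of its unshielded value.

ratio ≈ 0.500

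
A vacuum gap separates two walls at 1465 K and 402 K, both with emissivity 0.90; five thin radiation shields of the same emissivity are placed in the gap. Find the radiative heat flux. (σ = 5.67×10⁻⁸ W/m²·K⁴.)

Each of the 6 gaps contributes resistance (2/ε − 1) = 2/0.90 − 1 = 1.222; total = 7.333.
q = σ(T₁⁴ − T₂⁴) / 7.333 = 5.67×10⁻⁸ × 4.58×10^12 / 7.333 = 35400 W/m².

q ≈ 35400 W/m²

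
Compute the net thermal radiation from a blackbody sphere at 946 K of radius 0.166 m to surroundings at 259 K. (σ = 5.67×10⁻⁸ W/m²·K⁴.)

A = 4πr² = 4π × (0.166)² = 0.346 m².
Q = σA(T⁴ − T_s⁴). T⁴ − T_s⁴ = (946)⁴ − (259)⁴ = 8.01×10^11 − 4.50×10^9 = 7.96×10^11 K⁴.
Q = 5.67×10⁻⁸ × 0.346 × 7.96×10^11 = 15600 W.

Q ≈ 15600 W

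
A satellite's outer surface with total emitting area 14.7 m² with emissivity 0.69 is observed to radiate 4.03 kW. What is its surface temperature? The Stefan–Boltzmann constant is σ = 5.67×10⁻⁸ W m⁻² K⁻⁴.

From P = εσAT⁴, T = (P / εσA)^(1/4) = (4030 / (0.69 × 5.67×10⁻⁸ × 14.7))^(1/4).
T = (7.01×10^9)^(1/4) = 289 K.

T ≈ 289 K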